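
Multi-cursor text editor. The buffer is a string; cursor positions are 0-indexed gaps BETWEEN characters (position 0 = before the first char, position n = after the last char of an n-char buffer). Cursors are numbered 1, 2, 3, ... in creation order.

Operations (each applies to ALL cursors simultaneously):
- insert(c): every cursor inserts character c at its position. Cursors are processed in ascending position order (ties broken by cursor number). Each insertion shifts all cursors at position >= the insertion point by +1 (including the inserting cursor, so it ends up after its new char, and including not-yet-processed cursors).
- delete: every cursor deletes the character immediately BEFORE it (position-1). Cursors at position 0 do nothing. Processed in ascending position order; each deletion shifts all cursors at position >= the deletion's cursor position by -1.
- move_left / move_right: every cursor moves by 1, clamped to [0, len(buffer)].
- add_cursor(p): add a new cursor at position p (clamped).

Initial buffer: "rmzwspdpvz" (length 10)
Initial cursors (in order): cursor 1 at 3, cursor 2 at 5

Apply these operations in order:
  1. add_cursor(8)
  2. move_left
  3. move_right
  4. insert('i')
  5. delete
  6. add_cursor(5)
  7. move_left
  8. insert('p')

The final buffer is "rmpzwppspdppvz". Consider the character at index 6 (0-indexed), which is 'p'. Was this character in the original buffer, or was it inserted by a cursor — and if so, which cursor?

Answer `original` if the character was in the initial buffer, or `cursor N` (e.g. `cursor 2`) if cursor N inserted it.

After op 1 (add_cursor(8)): buffer="rmzwspdpvz" (len 10), cursors c1@3 c2@5 c3@8, authorship ..........
After op 2 (move_left): buffer="rmzwspdpvz" (len 10), cursors c1@2 c2@4 c3@7, authorship ..........
After op 3 (move_right): buffer="rmzwspdpvz" (len 10), cursors c1@3 c2@5 c3@8, authorship ..........
After op 4 (insert('i')): buffer="rmziwsipdpivz" (len 13), cursors c1@4 c2@7 c3@11, authorship ...1..2...3..
After op 5 (delete): buffer="rmzwspdpvz" (len 10), cursors c1@3 c2@5 c3@8, authorship ..........
After op 6 (add_cursor(5)): buffer="rmzwspdpvz" (len 10), cursors c1@3 c2@5 c4@5 c3@8, authorship ..........
After op 7 (move_left): buffer="rmzwspdpvz" (len 10), cursors c1@2 c2@4 c4@4 c3@7, authorship ..........
After op 8 (insert('p')): buffer="rmpzwppspdppvz" (len 14), cursors c1@3 c2@7 c4@7 c3@11, authorship ..1..24...3...
Authorship (.=original, N=cursor N): . . 1 . . 2 4 . . . 3 . . .
Index 6: author = 4

Answer: cursor 4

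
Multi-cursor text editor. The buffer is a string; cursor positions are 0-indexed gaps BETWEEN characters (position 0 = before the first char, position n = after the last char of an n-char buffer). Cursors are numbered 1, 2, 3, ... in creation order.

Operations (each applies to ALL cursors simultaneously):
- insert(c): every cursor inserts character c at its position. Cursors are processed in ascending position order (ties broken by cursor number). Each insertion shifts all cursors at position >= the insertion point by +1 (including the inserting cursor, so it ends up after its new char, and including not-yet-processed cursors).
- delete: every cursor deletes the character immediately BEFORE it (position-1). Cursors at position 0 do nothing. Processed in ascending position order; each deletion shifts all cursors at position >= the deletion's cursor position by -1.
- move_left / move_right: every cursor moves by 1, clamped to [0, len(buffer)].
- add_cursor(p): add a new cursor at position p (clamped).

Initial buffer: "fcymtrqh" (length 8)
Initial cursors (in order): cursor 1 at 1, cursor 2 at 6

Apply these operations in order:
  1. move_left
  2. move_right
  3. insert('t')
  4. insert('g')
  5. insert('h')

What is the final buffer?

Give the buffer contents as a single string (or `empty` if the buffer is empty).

Answer: ftghcymtrtghqh

Derivation:
After op 1 (move_left): buffer="fcymtrqh" (len 8), cursors c1@0 c2@5, authorship ........
After op 2 (move_right): buffer="fcymtrqh" (len 8), cursors c1@1 c2@6, authorship ........
After op 3 (insert('t')): buffer="ftcymtrtqh" (len 10), cursors c1@2 c2@8, authorship .1.....2..
After op 4 (insert('g')): buffer="ftgcymtrtgqh" (len 12), cursors c1@3 c2@10, authorship .11.....22..
After op 5 (insert('h')): buffer="ftghcymtrtghqh" (len 14), cursors c1@4 c2@12, authorship .111.....222..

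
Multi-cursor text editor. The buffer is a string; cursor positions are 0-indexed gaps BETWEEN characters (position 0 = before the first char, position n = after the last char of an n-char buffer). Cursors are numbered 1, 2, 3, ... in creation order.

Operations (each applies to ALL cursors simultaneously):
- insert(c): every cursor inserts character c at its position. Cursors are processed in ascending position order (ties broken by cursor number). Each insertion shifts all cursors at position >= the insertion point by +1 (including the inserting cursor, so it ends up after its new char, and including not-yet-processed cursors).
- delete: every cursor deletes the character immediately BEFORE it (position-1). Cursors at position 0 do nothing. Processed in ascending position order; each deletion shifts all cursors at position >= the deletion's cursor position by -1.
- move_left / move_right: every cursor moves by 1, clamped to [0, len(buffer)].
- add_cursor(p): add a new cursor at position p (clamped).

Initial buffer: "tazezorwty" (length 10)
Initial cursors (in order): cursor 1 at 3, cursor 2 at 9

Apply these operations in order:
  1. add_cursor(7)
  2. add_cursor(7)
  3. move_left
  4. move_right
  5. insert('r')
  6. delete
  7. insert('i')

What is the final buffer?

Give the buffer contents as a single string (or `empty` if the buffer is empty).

After op 1 (add_cursor(7)): buffer="tazezorwty" (len 10), cursors c1@3 c3@7 c2@9, authorship ..........
After op 2 (add_cursor(7)): buffer="tazezorwty" (len 10), cursors c1@3 c3@7 c4@7 c2@9, authorship ..........
After op 3 (move_left): buffer="tazezorwty" (len 10), cursors c1@2 c3@6 c4@6 c2@8, authorship ..........
After op 4 (move_right): buffer="tazezorwty" (len 10), cursors c1@3 c3@7 c4@7 c2@9, authorship ..........
After op 5 (insert('r')): buffer="tazrezorrrwtry" (len 14), cursors c1@4 c3@10 c4@10 c2@13, authorship ...1....34..2.
After op 6 (delete): buffer="tazezorwty" (len 10), cursors c1@3 c3@7 c4@7 c2@9, authorship ..........
After op 7 (insert('i')): buffer="taziezoriiwtiy" (len 14), cursors c1@4 c3@10 c4@10 c2@13, authorship ...1....34..2.

Answer: taziezoriiwtiy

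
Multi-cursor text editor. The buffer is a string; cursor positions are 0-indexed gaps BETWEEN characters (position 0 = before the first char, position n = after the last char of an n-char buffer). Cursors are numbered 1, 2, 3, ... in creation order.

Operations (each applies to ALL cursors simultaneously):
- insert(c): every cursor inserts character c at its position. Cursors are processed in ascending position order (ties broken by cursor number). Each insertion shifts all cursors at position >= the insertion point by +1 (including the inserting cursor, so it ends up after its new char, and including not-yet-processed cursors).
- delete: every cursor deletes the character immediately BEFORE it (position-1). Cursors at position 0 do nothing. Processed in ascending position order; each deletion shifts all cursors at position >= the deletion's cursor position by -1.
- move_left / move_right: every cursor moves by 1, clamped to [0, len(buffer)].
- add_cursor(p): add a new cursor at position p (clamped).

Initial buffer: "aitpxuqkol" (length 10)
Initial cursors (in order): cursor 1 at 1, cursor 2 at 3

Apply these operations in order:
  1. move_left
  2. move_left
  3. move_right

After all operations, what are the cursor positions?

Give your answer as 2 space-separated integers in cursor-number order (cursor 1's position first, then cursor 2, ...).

Answer: 1 2

Derivation:
After op 1 (move_left): buffer="aitpxuqkol" (len 10), cursors c1@0 c2@2, authorship ..........
After op 2 (move_left): buffer="aitpxuqkol" (len 10), cursors c1@0 c2@1, authorship ..........
After op 3 (move_right): buffer="aitpxuqkol" (len 10), cursors c1@1 c2@2, authorship ..........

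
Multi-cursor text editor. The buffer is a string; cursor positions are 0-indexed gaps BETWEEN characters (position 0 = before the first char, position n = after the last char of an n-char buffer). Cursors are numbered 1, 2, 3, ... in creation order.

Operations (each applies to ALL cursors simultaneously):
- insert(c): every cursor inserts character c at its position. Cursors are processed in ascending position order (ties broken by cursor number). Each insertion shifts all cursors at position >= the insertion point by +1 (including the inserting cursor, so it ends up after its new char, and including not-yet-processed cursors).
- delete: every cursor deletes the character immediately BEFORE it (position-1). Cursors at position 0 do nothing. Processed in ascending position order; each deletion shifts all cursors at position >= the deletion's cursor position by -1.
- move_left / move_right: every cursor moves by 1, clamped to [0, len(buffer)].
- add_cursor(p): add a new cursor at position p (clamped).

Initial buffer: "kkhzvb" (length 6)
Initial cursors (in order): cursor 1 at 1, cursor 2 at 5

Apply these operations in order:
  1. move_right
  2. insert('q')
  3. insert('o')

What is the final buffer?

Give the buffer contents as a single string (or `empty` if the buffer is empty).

Answer: kkqohzvbqo

Derivation:
After op 1 (move_right): buffer="kkhzvb" (len 6), cursors c1@2 c2@6, authorship ......
After op 2 (insert('q')): buffer="kkqhzvbq" (len 8), cursors c1@3 c2@8, authorship ..1....2
After op 3 (insert('o')): buffer="kkqohzvbqo" (len 10), cursors c1@4 c2@10, authorship ..11....22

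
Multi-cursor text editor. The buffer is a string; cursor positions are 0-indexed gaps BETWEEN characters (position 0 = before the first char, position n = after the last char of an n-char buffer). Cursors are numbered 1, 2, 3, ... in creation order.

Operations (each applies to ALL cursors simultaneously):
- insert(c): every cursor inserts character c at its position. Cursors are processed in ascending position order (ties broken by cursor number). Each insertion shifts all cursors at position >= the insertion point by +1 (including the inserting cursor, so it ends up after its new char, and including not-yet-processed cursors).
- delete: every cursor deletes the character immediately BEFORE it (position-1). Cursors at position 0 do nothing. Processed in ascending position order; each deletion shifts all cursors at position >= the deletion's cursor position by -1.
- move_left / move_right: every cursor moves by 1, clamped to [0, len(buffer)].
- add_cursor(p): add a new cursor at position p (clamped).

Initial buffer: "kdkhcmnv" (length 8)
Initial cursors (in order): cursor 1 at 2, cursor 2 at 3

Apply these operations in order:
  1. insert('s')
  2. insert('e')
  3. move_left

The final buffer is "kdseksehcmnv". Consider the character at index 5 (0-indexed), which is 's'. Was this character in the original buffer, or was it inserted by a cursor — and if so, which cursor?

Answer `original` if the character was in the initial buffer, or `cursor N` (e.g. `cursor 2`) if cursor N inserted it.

Answer: cursor 2

Derivation:
After op 1 (insert('s')): buffer="kdskshcmnv" (len 10), cursors c1@3 c2@5, authorship ..1.2.....
After op 2 (insert('e')): buffer="kdseksehcmnv" (len 12), cursors c1@4 c2@7, authorship ..11.22.....
After op 3 (move_left): buffer="kdseksehcmnv" (len 12), cursors c1@3 c2@6, authorship ..11.22.....
Authorship (.=original, N=cursor N): . . 1 1 . 2 2 . . . . .
Index 5: author = 2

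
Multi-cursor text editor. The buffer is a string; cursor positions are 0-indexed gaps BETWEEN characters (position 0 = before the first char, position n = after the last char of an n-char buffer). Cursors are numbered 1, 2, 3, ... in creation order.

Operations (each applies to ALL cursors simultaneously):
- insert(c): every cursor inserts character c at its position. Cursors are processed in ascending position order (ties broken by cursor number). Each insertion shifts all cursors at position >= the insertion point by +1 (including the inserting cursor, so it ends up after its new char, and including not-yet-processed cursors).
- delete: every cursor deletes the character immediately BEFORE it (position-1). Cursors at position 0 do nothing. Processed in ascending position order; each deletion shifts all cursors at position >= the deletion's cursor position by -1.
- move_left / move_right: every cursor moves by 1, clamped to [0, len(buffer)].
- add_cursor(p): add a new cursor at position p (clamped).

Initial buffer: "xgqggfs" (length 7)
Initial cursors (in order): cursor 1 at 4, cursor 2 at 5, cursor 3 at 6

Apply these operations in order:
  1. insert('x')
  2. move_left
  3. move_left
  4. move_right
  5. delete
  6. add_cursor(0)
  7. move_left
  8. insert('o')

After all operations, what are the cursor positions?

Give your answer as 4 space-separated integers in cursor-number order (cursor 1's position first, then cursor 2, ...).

After op 1 (insert('x')): buffer="xgqgxgxfxs" (len 10), cursors c1@5 c2@7 c3@9, authorship ....1.2.3.
After op 2 (move_left): buffer="xgqgxgxfxs" (len 10), cursors c1@4 c2@6 c3@8, authorship ....1.2.3.
After op 3 (move_left): buffer="xgqgxgxfxs" (len 10), cursors c1@3 c2@5 c3@7, authorship ....1.2.3.
After op 4 (move_right): buffer="xgqgxgxfxs" (len 10), cursors c1@4 c2@6 c3@8, authorship ....1.2.3.
After op 5 (delete): buffer="xgqxxxs" (len 7), cursors c1@3 c2@4 c3@5, authorship ...123.
After op 6 (add_cursor(0)): buffer="xgqxxxs" (len 7), cursors c4@0 c1@3 c2@4 c3@5, authorship ...123.
After op 7 (move_left): buffer="xgqxxxs" (len 7), cursors c4@0 c1@2 c2@3 c3@4, authorship ...123.
After op 8 (insert('o')): buffer="oxgoqoxoxxs" (len 11), cursors c4@1 c1@4 c2@6 c3@8, authorship 4..1.21323.

Answer: 4 6 8 1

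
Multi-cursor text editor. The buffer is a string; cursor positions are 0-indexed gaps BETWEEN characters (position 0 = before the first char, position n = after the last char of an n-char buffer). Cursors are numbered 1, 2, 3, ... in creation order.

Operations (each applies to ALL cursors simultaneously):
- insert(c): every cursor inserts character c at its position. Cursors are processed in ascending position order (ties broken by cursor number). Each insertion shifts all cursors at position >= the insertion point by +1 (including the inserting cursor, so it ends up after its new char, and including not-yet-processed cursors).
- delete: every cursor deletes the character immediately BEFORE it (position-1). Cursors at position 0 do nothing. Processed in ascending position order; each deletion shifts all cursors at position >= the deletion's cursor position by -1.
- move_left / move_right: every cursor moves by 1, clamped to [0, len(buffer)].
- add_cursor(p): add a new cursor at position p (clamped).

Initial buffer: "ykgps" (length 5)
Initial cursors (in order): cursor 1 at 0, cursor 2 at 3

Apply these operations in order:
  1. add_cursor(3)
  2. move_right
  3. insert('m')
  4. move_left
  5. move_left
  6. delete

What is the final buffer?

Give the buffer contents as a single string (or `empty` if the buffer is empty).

Answer: ymkmms

Derivation:
After op 1 (add_cursor(3)): buffer="ykgps" (len 5), cursors c1@0 c2@3 c3@3, authorship .....
After op 2 (move_right): buffer="ykgps" (len 5), cursors c1@1 c2@4 c3@4, authorship .....
After op 3 (insert('m')): buffer="ymkgpmms" (len 8), cursors c1@2 c2@7 c3@7, authorship .1...23.
After op 4 (move_left): buffer="ymkgpmms" (len 8), cursors c1@1 c2@6 c3@6, authorship .1...23.
After op 5 (move_left): buffer="ymkgpmms" (len 8), cursors c1@0 c2@5 c3@5, authorship .1...23.
After op 6 (delete): buffer="ymkmms" (len 6), cursors c1@0 c2@3 c3@3, authorship .1.23.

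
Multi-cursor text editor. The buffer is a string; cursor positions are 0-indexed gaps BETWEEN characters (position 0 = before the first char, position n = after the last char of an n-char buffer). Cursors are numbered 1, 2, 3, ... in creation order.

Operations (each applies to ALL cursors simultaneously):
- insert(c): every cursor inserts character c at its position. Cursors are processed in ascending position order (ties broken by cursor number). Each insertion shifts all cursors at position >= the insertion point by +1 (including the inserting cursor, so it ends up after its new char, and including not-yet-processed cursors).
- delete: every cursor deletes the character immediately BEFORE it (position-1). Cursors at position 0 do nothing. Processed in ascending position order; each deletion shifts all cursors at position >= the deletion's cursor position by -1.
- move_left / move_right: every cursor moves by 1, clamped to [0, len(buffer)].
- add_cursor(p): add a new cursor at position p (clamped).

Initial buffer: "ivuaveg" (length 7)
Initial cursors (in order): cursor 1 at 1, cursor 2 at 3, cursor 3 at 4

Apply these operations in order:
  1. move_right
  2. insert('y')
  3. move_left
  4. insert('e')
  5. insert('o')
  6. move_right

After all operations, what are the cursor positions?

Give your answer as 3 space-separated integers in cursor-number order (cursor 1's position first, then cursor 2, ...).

After op 1 (move_right): buffer="ivuaveg" (len 7), cursors c1@2 c2@4 c3@5, authorship .......
After op 2 (insert('y')): buffer="ivyuayvyeg" (len 10), cursors c1@3 c2@6 c3@8, authorship ..1..2.3..
After op 3 (move_left): buffer="ivyuayvyeg" (len 10), cursors c1@2 c2@5 c3@7, authorship ..1..2.3..
After op 4 (insert('e')): buffer="iveyuaeyveyeg" (len 13), cursors c1@3 c2@7 c3@10, authorship ..11..22.33..
After op 5 (insert('o')): buffer="iveoyuaeoyveoyeg" (len 16), cursors c1@4 c2@9 c3@13, authorship ..111..222.333..
After op 6 (move_right): buffer="iveoyuaeoyveoyeg" (len 16), cursors c1@5 c2@10 c3@14, authorship ..111..222.333..

Answer: 5 10 14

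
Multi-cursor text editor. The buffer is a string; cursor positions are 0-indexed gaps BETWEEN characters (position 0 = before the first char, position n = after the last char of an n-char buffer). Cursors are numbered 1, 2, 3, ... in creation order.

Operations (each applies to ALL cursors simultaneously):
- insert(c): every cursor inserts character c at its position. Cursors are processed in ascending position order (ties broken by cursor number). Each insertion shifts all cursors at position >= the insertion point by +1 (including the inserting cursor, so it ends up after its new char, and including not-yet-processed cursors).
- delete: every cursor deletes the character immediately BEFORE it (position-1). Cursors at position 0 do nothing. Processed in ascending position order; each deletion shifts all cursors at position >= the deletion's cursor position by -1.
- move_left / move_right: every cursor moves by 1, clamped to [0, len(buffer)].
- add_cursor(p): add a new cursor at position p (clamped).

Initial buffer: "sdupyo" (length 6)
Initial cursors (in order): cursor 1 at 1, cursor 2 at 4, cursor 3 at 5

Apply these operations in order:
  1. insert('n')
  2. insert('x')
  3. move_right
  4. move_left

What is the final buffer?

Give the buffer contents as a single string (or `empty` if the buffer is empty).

After op 1 (insert('n')): buffer="sndupnyno" (len 9), cursors c1@2 c2@6 c3@8, authorship .1...2.3.
After op 2 (insert('x')): buffer="snxdupnxynxo" (len 12), cursors c1@3 c2@8 c3@11, authorship .11...22.33.
After op 3 (move_right): buffer="snxdupnxynxo" (len 12), cursors c1@4 c2@9 c3@12, authorship .11...22.33.
After op 4 (move_left): buffer="snxdupnxynxo" (len 12), cursors c1@3 c2@8 c3@11, authorship .11...22.33.

Answer: snxdupnxynxo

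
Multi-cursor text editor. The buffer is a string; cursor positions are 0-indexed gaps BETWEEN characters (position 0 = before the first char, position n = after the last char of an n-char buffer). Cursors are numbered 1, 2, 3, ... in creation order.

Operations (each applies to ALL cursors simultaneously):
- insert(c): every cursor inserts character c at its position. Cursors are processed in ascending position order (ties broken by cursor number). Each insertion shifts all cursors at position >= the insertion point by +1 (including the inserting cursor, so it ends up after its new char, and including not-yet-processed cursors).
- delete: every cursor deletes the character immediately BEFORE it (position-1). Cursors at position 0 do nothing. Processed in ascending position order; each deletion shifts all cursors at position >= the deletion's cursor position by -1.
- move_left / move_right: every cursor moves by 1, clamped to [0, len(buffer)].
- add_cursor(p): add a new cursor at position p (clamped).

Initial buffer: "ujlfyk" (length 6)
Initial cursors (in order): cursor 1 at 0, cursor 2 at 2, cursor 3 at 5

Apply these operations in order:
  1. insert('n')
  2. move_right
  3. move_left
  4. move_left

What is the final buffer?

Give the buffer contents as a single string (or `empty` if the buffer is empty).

Answer: nujnlfynk

Derivation:
After op 1 (insert('n')): buffer="nujnlfynk" (len 9), cursors c1@1 c2@4 c3@8, authorship 1..2...3.
After op 2 (move_right): buffer="nujnlfynk" (len 9), cursors c1@2 c2@5 c3@9, authorship 1..2...3.
After op 3 (move_left): buffer="nujnlfynk" (len 9), cursors c1@1 c2@4 c3@8, authorship 1..2...3.
After op 4 (move_left): buffer="nujnlfynk" (len 9), cursors c1@0 c2@3 c3@7, authorship 1..2...3.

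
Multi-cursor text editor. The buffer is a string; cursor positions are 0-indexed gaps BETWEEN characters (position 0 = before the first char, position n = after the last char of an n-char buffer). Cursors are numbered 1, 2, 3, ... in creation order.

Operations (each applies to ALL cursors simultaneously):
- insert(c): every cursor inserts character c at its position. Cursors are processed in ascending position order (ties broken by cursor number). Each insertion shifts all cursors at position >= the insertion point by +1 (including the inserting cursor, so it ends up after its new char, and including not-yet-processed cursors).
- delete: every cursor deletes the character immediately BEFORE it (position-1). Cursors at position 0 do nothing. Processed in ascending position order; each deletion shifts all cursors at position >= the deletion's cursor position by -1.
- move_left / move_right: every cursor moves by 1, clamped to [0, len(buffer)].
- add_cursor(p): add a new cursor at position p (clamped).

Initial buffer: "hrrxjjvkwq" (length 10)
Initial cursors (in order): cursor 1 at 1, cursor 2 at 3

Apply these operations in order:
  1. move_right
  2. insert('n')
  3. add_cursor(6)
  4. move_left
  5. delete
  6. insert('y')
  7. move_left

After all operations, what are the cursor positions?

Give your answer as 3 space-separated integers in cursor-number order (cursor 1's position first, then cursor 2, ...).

Answer: 1 4 4

Derivation:
After op 1 (move_right): buffer="hrrxjjvkwq" (len 10), cursors c1@2 c2@4, authorship ..........
After op 2 (insert('n')): buffer="hrnrxnjjvkwq" (len 12), cursors c1@3 c2@6, authorship ..1..2......
After op 3 (add_cursor(6)): buffer="hrnrxnjjvkwq" (len 12), cursors c1@3 c2@6 c3@6, authorship ..1..2......
After op 4 (move_left): buffer="hrnrxnjjvkwq" (len 12), cursors c1@2 c2@5 c3@5, authorship ..1..2......
After op 5 (delete): buffer="hnnjjvkwq" (len 9), cursors c1@1 c2@2 c3@2, authorship .12......
After op 6 (insert('y')): buffer="hynyynjjvkwq" (len 12), cursors c1@2 c2@5 c3@5, authorship .11232......
After op 7 (move_left): buffer="hynyynjjvkwq" (len 12), cursors c1@1 c2@4 c3@4, authorship .11232......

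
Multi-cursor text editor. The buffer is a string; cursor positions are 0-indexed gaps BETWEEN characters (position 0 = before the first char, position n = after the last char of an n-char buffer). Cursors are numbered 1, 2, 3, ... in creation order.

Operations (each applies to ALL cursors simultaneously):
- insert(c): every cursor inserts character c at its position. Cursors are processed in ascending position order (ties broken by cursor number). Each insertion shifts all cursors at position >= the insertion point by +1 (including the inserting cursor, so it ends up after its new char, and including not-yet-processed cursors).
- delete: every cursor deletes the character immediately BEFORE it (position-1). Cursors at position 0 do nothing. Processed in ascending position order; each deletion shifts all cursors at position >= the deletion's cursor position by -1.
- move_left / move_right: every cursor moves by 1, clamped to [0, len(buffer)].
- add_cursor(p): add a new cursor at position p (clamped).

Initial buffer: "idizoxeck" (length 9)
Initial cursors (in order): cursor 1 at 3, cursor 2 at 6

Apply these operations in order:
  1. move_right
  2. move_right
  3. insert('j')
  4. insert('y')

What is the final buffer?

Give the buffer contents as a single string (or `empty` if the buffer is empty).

After op 1 (move_right): buffer="idizoxeck" (len 9), cursors c1@4 c2@7, authorship .........
After op 2 (move_right): buffer="idizoxeck" (len 9), cursors c1@5 c2@8, authorship .........
After op 3 (insert('j')): buffer="idizojxecjk" (len 11), cursors c1@6 c2@10, authorship .....1...2.
After op 4 (insert('y')): buffer="idizojyxecjyk" (len 13), cursors c1@7 c2@12, authorship .....11...22.

Answer: idizojyxecjyk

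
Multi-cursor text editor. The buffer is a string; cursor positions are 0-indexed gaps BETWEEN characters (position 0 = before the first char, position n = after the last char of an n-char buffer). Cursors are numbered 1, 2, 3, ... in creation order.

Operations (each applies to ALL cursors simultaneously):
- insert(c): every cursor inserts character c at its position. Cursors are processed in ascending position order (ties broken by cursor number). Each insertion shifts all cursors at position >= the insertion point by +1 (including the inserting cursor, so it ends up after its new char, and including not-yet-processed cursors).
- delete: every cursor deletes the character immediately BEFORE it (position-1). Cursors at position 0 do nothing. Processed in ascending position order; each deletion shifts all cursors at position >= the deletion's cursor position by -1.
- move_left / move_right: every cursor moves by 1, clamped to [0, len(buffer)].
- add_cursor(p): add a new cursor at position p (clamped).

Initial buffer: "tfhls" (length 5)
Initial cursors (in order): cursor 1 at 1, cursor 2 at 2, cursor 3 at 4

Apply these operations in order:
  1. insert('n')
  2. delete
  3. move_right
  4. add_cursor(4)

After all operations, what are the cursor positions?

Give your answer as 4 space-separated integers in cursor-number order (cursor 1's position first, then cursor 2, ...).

After op 1 (insert('n')): buffer="tnfnhlns" (len 8), cursors c1@2 c2@4 c3@7, authorship .1.2..3.
After op 2 (delete): buffer="tfhls" (len 5), cursors c1@1 c2@2 c3@4, authorship .....
After op 3 (move_right): buffer="tfhls" (len 5), cursors c1@2 c2@3 c3@5, authorship .....
After op 4 (add_cursor(4)): buffer="tfhls" (len 5), cursors c1@2 c2@3 c4@4 c3@5, authorship .....

Answer: 2 3 5 4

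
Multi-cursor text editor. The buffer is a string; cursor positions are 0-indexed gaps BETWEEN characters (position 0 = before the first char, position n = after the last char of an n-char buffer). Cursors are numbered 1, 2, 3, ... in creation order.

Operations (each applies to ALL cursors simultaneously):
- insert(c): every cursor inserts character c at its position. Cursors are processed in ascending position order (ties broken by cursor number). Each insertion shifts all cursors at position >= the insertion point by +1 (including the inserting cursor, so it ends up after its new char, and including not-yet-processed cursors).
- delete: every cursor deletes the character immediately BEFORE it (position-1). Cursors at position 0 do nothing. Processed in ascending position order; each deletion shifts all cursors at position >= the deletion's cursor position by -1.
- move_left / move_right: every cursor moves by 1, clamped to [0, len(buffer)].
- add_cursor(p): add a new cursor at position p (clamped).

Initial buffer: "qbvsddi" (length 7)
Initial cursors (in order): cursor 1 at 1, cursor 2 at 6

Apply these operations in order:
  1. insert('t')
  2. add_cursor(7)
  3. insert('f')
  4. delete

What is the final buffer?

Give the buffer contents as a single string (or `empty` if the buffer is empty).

After op 1 (insert('t')): buffer="qtbvsddti" (len 9), cursors c1@2 c2@8, authorship .1.....2.
After op 2 (add_cursor(7)): buffer="qtbvsddti" (len 9), cursors c1@2 c3@7 c2@8, authorship .1.....2.
After op 3 (insert('f')): buffer="qtfbvsddftfi" (len 12), cursors c1@3 c3@9 c2@11, authorship .11.....322.
After op 4 (delete): buffer="qtbvsddti" (len 9), cursors c1@2 c3@7 c2@8, authorship .1.....2.

Answer: qtbvsddti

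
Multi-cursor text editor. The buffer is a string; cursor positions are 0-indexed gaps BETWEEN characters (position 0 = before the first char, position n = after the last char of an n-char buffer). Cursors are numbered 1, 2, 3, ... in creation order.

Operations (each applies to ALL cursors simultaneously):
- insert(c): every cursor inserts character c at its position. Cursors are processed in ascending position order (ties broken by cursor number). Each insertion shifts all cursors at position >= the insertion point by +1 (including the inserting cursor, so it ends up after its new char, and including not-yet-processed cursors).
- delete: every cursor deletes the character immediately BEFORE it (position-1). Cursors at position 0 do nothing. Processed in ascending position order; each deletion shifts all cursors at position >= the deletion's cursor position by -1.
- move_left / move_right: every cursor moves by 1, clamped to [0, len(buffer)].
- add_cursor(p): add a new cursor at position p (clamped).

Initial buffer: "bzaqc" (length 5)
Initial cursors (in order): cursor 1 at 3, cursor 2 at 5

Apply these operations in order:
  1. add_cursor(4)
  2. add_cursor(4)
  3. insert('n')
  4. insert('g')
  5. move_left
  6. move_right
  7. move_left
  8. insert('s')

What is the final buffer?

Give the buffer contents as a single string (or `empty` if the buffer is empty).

Answer: bzansgqnngssgcnsg

Derivation:
After op 1 (add_cursor(4)): buffer="bzaqc" (len 5), cursors c1@3 c3@4 c2@5, authorship .....
After op 2 (add_cursor(4)): buffer="bzaqc" (len 5), cursors c1@3 c3@4 c4@4 c2@5, authorship .....
After op 3 (insert('n')): buffer="bzanqnncn" (len 9), cursors c1@4 c3@7 c4@7 c2@9, authorship ...1.34.2
After op 4 (insert('g')): buffer="bzangqnnggcng" (len 13), cursors c1@5 c3@10 c4@10 c2@13, authorship ...11.3434.22
After op 5 (move_left): buffer="bzangqnnggcng" (len 13), cursors c1@4 c3@9 c4@9 c2@12, authorship ...11.3434.22
After op 6 (move_right): buffer="bzangqnnggcng" (len 13), cursors c1@5 c3@10 c4@10 c2@13, authorship ...11.3434.22
After op 7 (move_left): buffer="bzangqnnggcng" (len 13), cursors c1@4 c3@9 c4@9 c2@12, authorship ...11.3434.22
After op 8 (insert('s')): buffer="bzansgqnngssgcnsg" (len 17), cursors c1@5 c3@12 c4@12 c2@16, authorship ...111.343344.222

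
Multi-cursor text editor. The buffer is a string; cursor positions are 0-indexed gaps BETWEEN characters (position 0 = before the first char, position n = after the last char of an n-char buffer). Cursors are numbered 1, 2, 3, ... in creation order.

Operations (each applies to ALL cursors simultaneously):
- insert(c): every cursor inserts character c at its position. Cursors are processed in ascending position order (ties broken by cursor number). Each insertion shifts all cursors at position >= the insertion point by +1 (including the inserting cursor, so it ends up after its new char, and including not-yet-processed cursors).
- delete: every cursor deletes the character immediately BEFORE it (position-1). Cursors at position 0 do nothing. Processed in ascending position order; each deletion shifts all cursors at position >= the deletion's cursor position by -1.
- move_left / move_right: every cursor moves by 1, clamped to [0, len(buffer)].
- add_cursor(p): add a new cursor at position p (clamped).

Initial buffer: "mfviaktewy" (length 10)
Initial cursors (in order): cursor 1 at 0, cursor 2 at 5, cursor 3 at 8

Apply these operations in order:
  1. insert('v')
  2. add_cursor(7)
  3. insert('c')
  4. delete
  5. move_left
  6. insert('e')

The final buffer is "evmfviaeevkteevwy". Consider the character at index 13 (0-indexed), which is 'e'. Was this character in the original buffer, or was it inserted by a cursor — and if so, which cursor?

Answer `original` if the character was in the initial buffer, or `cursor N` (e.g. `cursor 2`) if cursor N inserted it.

Answer: cursor 3

Derivation:
After op 1 (insert('v')): buffer="vmfviavktevwy" (len 13), cursors c1@1 c2@7 c3@11, authorship 1.....2...3..
After op 2 (add_cursor(7)): buffer="vmfviavktevwy" (len 13), cursors c1@1 c2@7 c4@7 c3@11, authorship 1.....2...3..
After op 3 (insert('c')): buffer="vcmfviavccktevcwy" (len 17), cursors c1@2 c2@10 c4@10 c3@15, authorship 11.....224...33..
After op 4 (delete): buffer="vmfviavktevwy" (len 13), cursors c1@1 c2@7 c4@7 c3@11, authorship 1.....2...3..
After op 5 (move_left): buffer="vmfviavktevwy" (len 13), cursors c1@0 c2@6 c4@6 c3@10, authorship 1.....2...3..
After op 6 (insert('e')): buffer="evmfviaeevkteevwy" (len 17), cursors c1@1 c2@9 c4@9 c3@14, authorship 11.....242...33..
Authorship (.=original, N=cursor N): 1 1 . . . . . 2 4 2 . . . 3 3 . .
Index 13: author = 3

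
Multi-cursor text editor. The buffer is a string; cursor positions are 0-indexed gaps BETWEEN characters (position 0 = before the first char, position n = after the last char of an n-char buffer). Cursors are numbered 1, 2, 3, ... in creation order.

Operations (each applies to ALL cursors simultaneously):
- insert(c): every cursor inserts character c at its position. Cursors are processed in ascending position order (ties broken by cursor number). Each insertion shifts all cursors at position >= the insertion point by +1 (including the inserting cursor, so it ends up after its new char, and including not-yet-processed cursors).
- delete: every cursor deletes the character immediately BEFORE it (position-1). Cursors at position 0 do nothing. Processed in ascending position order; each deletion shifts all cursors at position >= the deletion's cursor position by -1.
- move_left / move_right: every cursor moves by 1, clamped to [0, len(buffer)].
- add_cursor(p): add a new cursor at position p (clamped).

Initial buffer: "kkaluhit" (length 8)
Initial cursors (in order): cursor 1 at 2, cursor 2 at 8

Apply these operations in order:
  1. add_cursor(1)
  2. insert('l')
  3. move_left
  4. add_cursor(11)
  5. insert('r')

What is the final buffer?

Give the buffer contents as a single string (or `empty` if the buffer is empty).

Answer: krlkrlaluhitrlr

Derivation:
After op 1 (add_cursor(1)): buffer="kkaluhit" (len 8), cursors c3@1 c1@2 c2@8, authorship ........
After op 2 (insert('l')): buffer="klklaluhitl" (len 11), cursors c3@2 c1@4 c2@11, authorship .3.1......2
After op 3 (move_left): buffer="klklaluhitl" (len 11), cursors c3@1 c1@3 c2@10, authorship .3.1......2
After op 4 (add_cursor(11)): buffer="klklaluhitl" (len 11), cursors c3@1 c1@3 c2@10 c4@11, authorship .3.1......2
After op 5 (insert('r')): buffer="krlkrlaluhitrlr" (len 15), cursors c3@2 c1@5 c2@13 c4@15, authorship .33.11......224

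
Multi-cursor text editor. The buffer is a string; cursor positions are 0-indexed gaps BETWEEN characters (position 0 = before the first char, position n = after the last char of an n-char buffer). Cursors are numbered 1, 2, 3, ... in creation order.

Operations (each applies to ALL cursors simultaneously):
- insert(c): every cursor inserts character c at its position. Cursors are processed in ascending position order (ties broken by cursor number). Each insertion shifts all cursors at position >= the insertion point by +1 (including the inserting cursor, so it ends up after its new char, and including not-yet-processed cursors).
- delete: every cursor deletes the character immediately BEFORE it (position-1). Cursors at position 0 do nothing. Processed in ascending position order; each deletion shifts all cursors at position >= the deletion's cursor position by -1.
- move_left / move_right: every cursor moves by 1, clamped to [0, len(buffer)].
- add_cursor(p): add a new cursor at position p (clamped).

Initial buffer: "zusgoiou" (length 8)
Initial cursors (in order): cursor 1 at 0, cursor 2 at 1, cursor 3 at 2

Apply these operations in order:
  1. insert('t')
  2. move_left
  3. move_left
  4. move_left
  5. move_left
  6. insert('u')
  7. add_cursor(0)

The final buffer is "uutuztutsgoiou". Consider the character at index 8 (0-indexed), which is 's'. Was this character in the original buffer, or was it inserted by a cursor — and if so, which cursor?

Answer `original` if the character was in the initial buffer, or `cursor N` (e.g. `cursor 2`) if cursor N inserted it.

After op 1 (insert('t')): buffer="tztutsgoiou" (len 11), cursors c1@1 c2@3 c3@5, authorship 1.2.3......
After op 2 (move_left): buffer="tztutsgoiou" (len 11), cursors c1@0 c2@2 c3@4, authorship 1.2.3......
After op 3 (move_left): buffer="tztutsgoiou" (len 11), cursors c1@0 c2@1 c3@3, authorship 1.2.3......
After op 4 (move_left): buffer="tztutsgoiou" (len 11), cursors c1@0 c2@0 c3@2, authorship 1.2.3......
After op 5 (move_left): buffer="tztutsgoiou" (len 11), cursors c1@0 c2@0 c3@1, authorship 1.2.3......
After op 6 (insert('u')): buffer="uutuztutsgoiou" (len 14), cursors c1@2 c2@2 c3@4, authorship 1213.2.3......
After op 7 (add_cursor(0)): buffer="uutuztutsgoiou" (len 14), cursors c4@0 c1@2 c2@2 c3@4, authorship 1213.2.3......
Authorship (.=original, N=cursor N): 1 2 1 3 . 2 . 3 . . . . . .
Index 8: author = original

Answer: original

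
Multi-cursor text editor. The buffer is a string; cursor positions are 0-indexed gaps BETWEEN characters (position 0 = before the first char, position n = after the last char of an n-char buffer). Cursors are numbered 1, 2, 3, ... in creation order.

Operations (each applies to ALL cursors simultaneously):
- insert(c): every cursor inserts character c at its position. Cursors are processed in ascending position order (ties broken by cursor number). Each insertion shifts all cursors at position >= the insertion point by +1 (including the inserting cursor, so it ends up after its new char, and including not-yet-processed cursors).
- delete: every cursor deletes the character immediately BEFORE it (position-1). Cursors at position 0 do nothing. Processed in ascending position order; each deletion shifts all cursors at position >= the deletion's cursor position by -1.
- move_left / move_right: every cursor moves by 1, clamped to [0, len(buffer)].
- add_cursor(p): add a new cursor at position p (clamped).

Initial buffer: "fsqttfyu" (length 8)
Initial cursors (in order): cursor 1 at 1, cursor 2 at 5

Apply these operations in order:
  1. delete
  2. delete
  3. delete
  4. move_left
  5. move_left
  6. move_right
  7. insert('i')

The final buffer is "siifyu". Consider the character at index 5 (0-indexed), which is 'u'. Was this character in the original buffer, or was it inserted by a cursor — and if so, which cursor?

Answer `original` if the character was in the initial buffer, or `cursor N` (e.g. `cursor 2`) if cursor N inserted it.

After op 1 (delete): buffer="sqtfyu" (len 6), cursors c1@0 c2@3, authorship ......
After op 2 (delete): buffer="sqfyu" (len 5), cursors c1@0 c2@2, authorship .....
After op 3 (delete): buffer="sfyu" (len 4), cursors c1@0 c2@1, authorship ....
After op 4 (move_left): buffer="sfyu" (len 4), cursors c1@0 c2@0, authorship ....
After op 5 (move_left): buffer="sfyu" (len 4), cursors c1@0 c2@0, authorship ....
After op 6 (move_right): buffer="sfyu" (len 4), cursors c1@1 c2@1, authorship ....
After op 7 (insert('i')): buffer="siifyu" (len 6), cursors c1@3 c2@3, authorship .12...
Authorship (.=original, N=cursor N): . 1 2 . . .
Index 5: author = original

Answer: original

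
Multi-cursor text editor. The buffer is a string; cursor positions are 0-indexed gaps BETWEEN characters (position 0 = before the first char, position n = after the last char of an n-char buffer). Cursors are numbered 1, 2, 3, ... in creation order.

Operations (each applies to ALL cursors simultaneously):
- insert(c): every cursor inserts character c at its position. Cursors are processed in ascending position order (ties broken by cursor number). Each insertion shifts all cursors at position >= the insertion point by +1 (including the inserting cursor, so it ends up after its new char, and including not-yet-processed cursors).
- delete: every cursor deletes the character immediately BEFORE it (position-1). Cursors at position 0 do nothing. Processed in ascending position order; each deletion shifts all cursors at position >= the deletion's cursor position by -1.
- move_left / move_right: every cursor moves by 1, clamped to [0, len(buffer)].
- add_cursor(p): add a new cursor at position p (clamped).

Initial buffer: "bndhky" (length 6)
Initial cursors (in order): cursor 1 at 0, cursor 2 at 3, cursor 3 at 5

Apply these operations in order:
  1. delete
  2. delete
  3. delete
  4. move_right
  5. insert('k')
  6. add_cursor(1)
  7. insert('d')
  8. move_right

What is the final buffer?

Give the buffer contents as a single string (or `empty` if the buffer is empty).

After op 1 (delete): buffer="bnhy" (len 4), cursors c1@0 c2@2 c3@3, authorship ....
After op 2 (delete): buffer="by" (len 2), cursors c1@0 c2@1 c3@1, authorship ..
After op 3 (delete): buffer="y" (len 1), cursors c1@0 c2@0 c3@0, authorship .
After op 4 (move_right): buffer="y" (len 1), cursors c1@1 c2@1 c3@1, authorship .
After op 5 (insert('k')): buffer="ykkk" (len 4), cursors c1@4 c2@4 c3@4, authorship .123
After op 6 (add_cursor(1)): buffer="ykkk" (len 4), cursors c4@1 c1@4 c2@4 c3@4, authorship .123
After op 7 (insert('d')): buffer="ydkkkddd" (len 8), cursors c4@2 c1@8 c2@8 c3@8, authorship .4123123
After op 8 (move_right): buffer="ydkkkddd" (len 8), cursors c4@3 c1@8 c2@8 c3@8, authorship .4123123

Answer: ydkkkddd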